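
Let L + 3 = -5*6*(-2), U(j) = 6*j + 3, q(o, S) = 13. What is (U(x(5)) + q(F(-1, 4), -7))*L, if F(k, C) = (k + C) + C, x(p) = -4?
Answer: -456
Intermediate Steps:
F(k, C) = k + 2*C (F(k, C) = (C + k) + C = k + 2*C)
U(j) = 3 + 6*j
L = 57 (L = -3 - 5*6*(-2) = -3 - 30*(-2) = -3 + 60 = 57)
(U(x(5)) + q(F(-1, 4), -7))*L = ((3 + 6*(-4)) + 13)*57 = ((3 - 24) + 13)*57 = (-21 + 13)*57 = -8*57 = -456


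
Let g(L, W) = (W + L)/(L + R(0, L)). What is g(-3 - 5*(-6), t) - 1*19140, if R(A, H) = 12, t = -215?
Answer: -746648/39 ≈ -19145.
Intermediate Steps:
g(L, W) = (L + W)/(12 + L) (g(L, W) = (W + L)/(L + 12) = (L + W)/(12 + L))
g(-3 - 5*(-6), t) - 1*19140 = ((-3 - 5*(-6)) - 215)/(12 + (-3 - 5*(-6))) - 1*19140 = ((-3 + 30) - 215)/(12 + (-3 + 30)) - 19140 = (27 - 215)/(12 + 27) - 19140 = -188/39 - 19140 = -746648/39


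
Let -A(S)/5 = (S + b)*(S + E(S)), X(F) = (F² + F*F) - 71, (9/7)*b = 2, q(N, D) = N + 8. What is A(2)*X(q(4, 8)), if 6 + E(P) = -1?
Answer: 173600/9 ≈ 19289.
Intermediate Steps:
q(N, D) = 8 + N
E(P) = -7 (E(P) = -6 - 1 = -7)
b = 14/9 (b = (7/9)*2 = 14/9 ≈ 1.5556)
X(F) = -71 + 2*F² (X(F) = (F² + F²) - 71 = 2*F² - 71 = -71 + 2*F²)
A(S) = -5*(-7 + S)*(14/9 + S) (A(S) = -5*(S + 14/9)*(S - 7) = -5*(14/9 + S)*(-7 + S) = -5*(-7 + S)*(14/9 + S))
A(2)*X(q(4, 8)) = (490/9 - 5*2² + (245/9)*2)*(-71 + 2*(8 + 4)²) = (490/9 - 5*4 + 490/9)*(-71 + 2*12²) = (490/9 - 20 + 490/9)*(-71 + 2*144) = 800*(-71 + 288)/9 = (800/9)*217 = 173600/9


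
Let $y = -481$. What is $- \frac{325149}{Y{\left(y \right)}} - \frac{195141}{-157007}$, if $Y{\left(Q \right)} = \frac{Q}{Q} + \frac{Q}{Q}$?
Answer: $- \frac{51050278761}{314014} \approx -1.6257 \cdot 10^{5}$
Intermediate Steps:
$Y{\left(Q \right)} = 2$ ($Y{\left(Q \right)} = 1 + 1 = 2$)
$- \frac{325149}{Y{\left(y \right)}} - \frac{195141}{-157007} = - \frac{325149}{2} - \frac{195141}{-157007} = \left(-325149\right) \frac{1}{2} - - \frac{195141}{157007} = - \frac{325149}{2} + \frac{195141}{157007} = - \frac{51050278761}{314014}$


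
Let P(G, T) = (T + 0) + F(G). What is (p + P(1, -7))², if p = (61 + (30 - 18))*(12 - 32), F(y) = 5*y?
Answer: 2137444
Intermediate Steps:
P(G, T) = T + 5*G (P(G, T) = (T + 0) + 5*G = T + 5*G)
p = -1460 (p = (61 + 12)*(-20) = 73*(-20) = -1460)
(p + P(1, -7))² = (-1460 + (-7 + 5*1))² = (-1460 + (-7 + 5))² = (-1460 - 2)² = (-1462)² = 2137444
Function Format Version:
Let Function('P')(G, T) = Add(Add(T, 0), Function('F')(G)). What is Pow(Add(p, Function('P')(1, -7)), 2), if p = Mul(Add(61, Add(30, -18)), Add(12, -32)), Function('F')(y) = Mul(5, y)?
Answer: 2137444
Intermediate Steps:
Function('P')(G, T) = Add(T, Mul(5, G)) (Function('P')(G, T) = Add(Add(T, 0), Mul(5, G)) = Add(T, Mul(5, G)))
p = -1460 (p = Mul(Add(61, 12), -20) = Mul(73, -20) = -1460)
Pow(Add(p, Function('P')(1, -7)), 2) = Pow(Add(-1460, Add(-7, Mul(5, 1))), 2) = Pow(Add(-1460, Add(-7, 5)), 2) = Pow(Add(-1460, -2), 2) = Pow(-1462, 2) = 2137444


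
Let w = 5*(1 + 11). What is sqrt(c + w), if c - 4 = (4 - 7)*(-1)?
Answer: sqrt(67) ≈ 8.1853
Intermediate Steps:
c = 7 (c = 4 + (4 - 7)*(-1) = 4 - 3*(-1) = 4 + 3 = 7)
w = 60 (w = 5*12 = 60)
sqrt(c + w) = sqrt(7 + 60) = sqrt(67)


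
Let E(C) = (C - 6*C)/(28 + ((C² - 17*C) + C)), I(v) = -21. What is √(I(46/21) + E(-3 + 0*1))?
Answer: I*√6018/17 ≈ 4.5633*I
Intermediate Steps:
E(C) = -5*C/(28 + C² - 16*C) (E(C) = (-5*C)/(28 + (C² - 16*C)) = (-5*C)/(28 + C² - 16*C) = -5*C/(28 + C² - 16*C))
√(I(46/21) + E(-3 + 0*1)) = √(-21 - 5*(-3 + 0*1)/(28 + (-3 + 0*1)² - 16*(-3 + 0*1))) = √(-21 - 5*(-3 + 0)/(28 + (-3 + 0)² - 16*(-3 + 0))) = √(-21 - 5*(-3)/(28 + (-3)² - 16*(-3))) = √(-21 - 5*(-3)/(28 + 9 + 48)) = √(-21 - 5*(-3)/85) = √(-21 - 5*(-3)*1/85) = √(-21 + 3/17) = √(-354/17) = I*√6018/17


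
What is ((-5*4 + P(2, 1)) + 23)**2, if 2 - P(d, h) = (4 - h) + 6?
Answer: 16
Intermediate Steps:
P(d, h) = -8 + h (P(d, h) = 2 - ((4 - h) + 6) = 2 - (10 - h) = 2 + (-10 + h) = -8 + h)
((-5*4 + P(2, 1)) + 23)**2 = ((-5*4 + (-8 + 1)) + 23)**2 = ((-20 - 7) + 23)**2 = (-27 + 23)**2 = (-4)**2 = 16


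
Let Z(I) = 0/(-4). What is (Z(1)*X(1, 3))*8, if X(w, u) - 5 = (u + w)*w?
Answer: 0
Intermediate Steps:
Z(I) = 0 (Z(I) = 0*(-1/4) = 0)
X(w, u) = 5 + w*(u + w) (X(w, u) = 5 + (u + w)*w = 5 + w*(u + w))
(Z(1)*X(1, 3))*8 = (0*(5 + 1**2 + 3*1))*8 = (0*(5 + 1 + 3))*8 = (0*9)*8 = 0*8 = 0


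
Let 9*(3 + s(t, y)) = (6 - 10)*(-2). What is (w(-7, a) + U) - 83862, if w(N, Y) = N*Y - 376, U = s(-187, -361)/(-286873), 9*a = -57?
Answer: -217376007620/2581857 ≈ -84194.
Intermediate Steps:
a = -19/3 (a = (1/9)*(-57) = -19/3 ≈ -6.3333)
s(t, y) = -19/9 (s(t, y) = -3 + ((6 - 10)*(-2))/9 = -3 + (-4*(-2))/9 = -3 + (1/9)*8 = -3 + 8/9 = -19/9)
U = 19/2581857 (U = -19/9/(-286873) = -19/9*(-1/286873) = 19/2581857 ≈ 7.3590e-6)
w(N, Y) = -376 + N*Y
(w(-7, a) + U) - 83862 = ((-376 - 7*(-19/3)) + 19/2581857) - 83862 = ((-376 + 133/3) + 19/2581857) - 83862 = (-995/3 + 19/2581857) - 83862 = -856315886/2581857 - 83862 = -217376007620/2581857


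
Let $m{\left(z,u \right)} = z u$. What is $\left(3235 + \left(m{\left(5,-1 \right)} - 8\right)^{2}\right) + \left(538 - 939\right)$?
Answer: $3003$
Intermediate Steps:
$m{\left(z,u \right)} = u z$
$\left(3235 + \left(m{\left(5,-1 \right)} - 8\right)^{2}\right) + \left(538 - 939\right) = \left(3235 + \left(\left(-1\right) 5 - 8\right)^{2}\right) + \left(538 - 939\right) = \left(3235 + \left(-5 - 8\right)^{2}\right) - 401 = \left(3235 + \left(-13\right)^{2}\right) - 401 = \left(3235 + 169\right) - 401 = 3404 - 401 = 3003$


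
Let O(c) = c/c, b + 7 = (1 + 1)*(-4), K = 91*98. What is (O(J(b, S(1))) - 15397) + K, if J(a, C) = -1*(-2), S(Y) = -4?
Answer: -6478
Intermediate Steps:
K = 8918
b = -15 (b = -7 + (1 + 1)*(-4) = -7 + 2*(-4) = -7 - 8 = -15)
J(a, C) = 2
O(c) = 1
(O(J(b, S(1))) - 15397) + K = (1 - 15397) + 8918 = -15396 + 8918 = -6478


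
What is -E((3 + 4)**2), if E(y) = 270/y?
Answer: -270/49 ≈ -5.5102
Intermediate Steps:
-E((3 + 4)**2) = -270/((3 + 4)**2) = -270/(7**2) = -270/49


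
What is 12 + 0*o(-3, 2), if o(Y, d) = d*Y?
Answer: 12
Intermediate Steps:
o(Y, d) = Y*d
12 + 0*o(-3, 2) = 12 + 0*(-3*2) = 12 + 0*(-6) = 12 + 0 = 12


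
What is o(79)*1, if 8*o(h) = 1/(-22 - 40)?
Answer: -1/496 ≈ -0.0020161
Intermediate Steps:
o(h) = -1/496 (o(h) = 1/(8*(-22 - 40)) = (⅛)/(-62) = (⅛)*(-1/62) = -1/496)
o(79)*1 = -1/496*1 = -1/496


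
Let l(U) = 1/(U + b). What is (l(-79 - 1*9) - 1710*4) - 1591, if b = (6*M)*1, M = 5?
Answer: -488999/58 ≈ -8431.0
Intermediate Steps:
b = 30 (b = (6*5)*1 = 30*1 = 30)
l(U) = 1/(30 + U) (l(U) = 1/(U + 30) = 1/(30 + U))
(l(-79 - 1*9) - 1710*4) - 1591 = (1/(30 + (-79 - 1*9)) - 1710*4) - 1591 = (1/(30 + (-79 - 9)) - 6840) - 1591 = (1/(30 - 88) - 6840) - 1591 = (1/(-58) - 6840) - 1591 = (-1/58 - 6840) - 1591 = -396721/58 - 1591 = -488999/58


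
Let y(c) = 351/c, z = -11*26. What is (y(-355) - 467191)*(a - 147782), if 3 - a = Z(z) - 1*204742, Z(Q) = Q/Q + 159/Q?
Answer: -1350981013832198/50765 ≈ -2.6612e+10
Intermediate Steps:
z = -286
Z(Q) = 1 + 159/Q
a = 58556943/286 (a = 3 - ((159 - 286)/(-286) - 1*204742) = 3 - (-1/286*(-127) - 204742) = 3 - (127/286 - 204742) = 3 - 1*(-58556085/286) = 3 + 58556085/286 = 58556943/286 ≈ 2.0474e+5)
(y(-355) - 467191)*(a - 147782) = (351/(-355) - 467191)*(58556943/286 - 147782) = (351*(-1/355) - 467191)*(16291291/286) = (-351/355 - 467191)*(16291291/286) = -165853156/355*16291291/286 = -1350981013832198/50765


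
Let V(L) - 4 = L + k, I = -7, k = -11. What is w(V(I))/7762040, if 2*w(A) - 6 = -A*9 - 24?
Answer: 27/3881020 ≈ 6.9569e-6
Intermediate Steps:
V(L) = -7 + L (V(L) = 4 + (L - 11) = 4 + (-11 + L) = -7 + L)
w(A) = -9 - 9*A/2 (w(A) = 3 + (-A*9 - 24)/2 = 3 + (-9*A - 24)/2 = 3 + (-24 - 9*A)/2 = 3 + (-12 - 9*A/2) = -9 - 9*A/2)
w(V(I))/7762040 = (-9 - 9*(-7 - 7)/2)/7762040 = (-9 - 9/2*(-14))*(1/7762040) = (-9 + 63)*(1/7762040) = 54*(1/7762040) = 27/3881020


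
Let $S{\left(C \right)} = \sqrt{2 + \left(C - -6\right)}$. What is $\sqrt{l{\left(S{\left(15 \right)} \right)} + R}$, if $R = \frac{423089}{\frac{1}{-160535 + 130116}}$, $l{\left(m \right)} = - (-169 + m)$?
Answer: $\sqrt{-12869944122 - \sqrt{23}} \approx 1.1345 \cdot 10^{5} i$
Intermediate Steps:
$S{\left(C \right)} = \sqrt{8 + C}$ ($S{\left(C \right)} = \sqrt{2 + \left(C + 6\right)} = \sqrt{2 + \left(6 + C\right)} = \sqrt{8 + C}$)
$l{\left(m \right)} = 169 - m$
$R = -12869944291$ ($R = \frac{423089}{\frac{1}{-30419}} = \frac{423089}{- \frac{1}{30419}} = 423089 \left(-30419\right) = -12869944291$)
$\sqrt{l{\left(S{\left(15 \right)} \right)} + R} = \sqrt{\left(169 - \sqrt{8 + 15}\right) - 12869944291} = \sqrt{\left(169 - \sqrt{23}\right) - 12869944291} = \sqrt{-12869944122 - \sqrt{23}}$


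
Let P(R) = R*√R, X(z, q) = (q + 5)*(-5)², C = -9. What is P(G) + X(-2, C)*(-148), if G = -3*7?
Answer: 14800 - 21*I*√21 ≈ 14800.0 - 96.234*I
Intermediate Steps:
X(z, q) = 125 + 25*q (X(z, q) = (5 + q)*25 = 125 + 25*q)
G = -21
P(R) = R^(3/2)
P(G) + X(-2, C)*(-148) = (-21)^(3/2) + (125 + 25*(-9))*(-148) = -21*I*√21 + (125 - 225)*(-148) = -21*I*√21 - 100*(-148) = -21*I*√21 + 14800 = 14800 - 21*I*√21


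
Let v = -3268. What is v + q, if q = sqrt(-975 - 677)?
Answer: -3268 + 2*I*sqrt(413) ≈ -3268.0 + 40.645*I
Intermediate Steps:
q = 2*I*sqrt(413) (q = sqrt(-1652) = 2*I*sqrt(413) ≈ 40.645*I)
v + q = -3268 + 2*I*sqrt(413)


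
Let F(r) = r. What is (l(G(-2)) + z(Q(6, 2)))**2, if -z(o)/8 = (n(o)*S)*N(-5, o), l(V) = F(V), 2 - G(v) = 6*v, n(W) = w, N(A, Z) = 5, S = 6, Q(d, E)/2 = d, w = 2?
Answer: 217156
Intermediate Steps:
Q(d, E) = 2*d
n(W) = 2
G(v) = 2 - 6*v
l(V) = V
z(o) = -480 (z(o) = -8*2*6*5 = -96*5 = -8*60 = -480)
(l(G(-2)) + z(Q(6, 2)))**2 = ((2 - 6*(-2)) - 480)**2 = ((2 + 12) - 480)**2 = (14 - 480)**2 = (-466)**2 = 217156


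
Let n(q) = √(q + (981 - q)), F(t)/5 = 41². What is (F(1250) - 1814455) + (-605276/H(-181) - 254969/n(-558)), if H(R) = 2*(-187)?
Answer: -337428712/187 - 254969*√109/327 ≈ -1.8126e+6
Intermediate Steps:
H(R) = -374
F(t) = 8405 (F(t) = 5*41² = 5*1681 = 8405)
n(q) = 3*√109 (n(q) = √981 = 3*√109)
(F(1250) - 1814455) + (-605276/H(-181) - 254969/n(-558)) = (8405 - 1814455) + (-605276/(-374) - 254969*√109/327) = -1806050 + (-605276*(-1/374) - 254969*√109/327) = -1806050 + (302638/187 - 254969*√109/327) = -337428712/187 - 254969*√109/327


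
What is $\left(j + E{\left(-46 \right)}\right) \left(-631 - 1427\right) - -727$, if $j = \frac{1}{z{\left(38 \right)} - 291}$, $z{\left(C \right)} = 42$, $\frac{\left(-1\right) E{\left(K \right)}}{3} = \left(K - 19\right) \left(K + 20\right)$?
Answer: $\frac{866088007}{83} \approx 1.0435 \cdot 10^{7}$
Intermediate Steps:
$E{\left(K \right)} = - 3 \left(-19 + K\right) \left(20 + K\right)$ ($E{\left(K \right)} = - 3 \left(K - 19\right) \left(K + 20\right) = - 3 \left(-19 + K\right) \left(20 + K\right)$)
$j = - \frac{1}{249}$ ($j = \frac{1}{42 - 291} = \frac{1}{-249} = - \frac{1}{249} \approx -0.0040161$)
$\left(j + E{\left(-46 \right)}\right) \left(-631 - 1427\right) - -727 = \left(- \frac{1}{249} - \left(-1278 + 6348\right)\right) \left(-631 - 1427\right) - -727 = \left(- \frac{1}{249} + \left(1140 + 138 - 6348\right)\right) \left(-2058\right) + 727 = \left(- \frac{1}{249} - 5070\right) \left(-2058\right) + 727 = \left(- \frac{1262431}{249}\right) \left(-2058\right) + 727 = \frac{866027666}{83} + 727 = \frac{866088007}{83}$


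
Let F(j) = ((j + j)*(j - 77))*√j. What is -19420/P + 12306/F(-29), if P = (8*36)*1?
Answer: -4855/72 - 6153*I*√29/89146 ≈ -67.431 - 0.37169*I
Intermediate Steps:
F(j) = 2*j^(3/2)*(-77 + j) (F(j) = ((2*j)*(-77 + j))*√j = (2*j*(-77 + j))*√j = 2*j^(3/2)*(-77 + j))
P = 288 (P = 288*1 = 288)
-19420/P + 12306/F(-29) = -19420/288 + 12306/((2*(-29)^(3/2)*(-77 - 29))) = -19420*1/288 + 12306/((2*(-29*I*√29)*(-106))) = -4855/72 + 12306/((6148*I*√29)) = -4855/72 + 12306*(-I*√29/178292) = -4855/72 - 6153*I*√29/89146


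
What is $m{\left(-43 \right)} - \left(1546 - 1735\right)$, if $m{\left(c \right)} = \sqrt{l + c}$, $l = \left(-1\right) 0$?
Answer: $189 + i \sqrt{43} \approx 189.0 + 6.5574 i$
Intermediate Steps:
$l = 0$
$m{\left(c \right)} = \sqrt{c}$ ($m{\left(c \right)} = \sqrt{0 + c} = \sqrt{c}$)
$m{\left(-43 \right)} - \left(1546 - 1735\right) = \sqrt{-43} - \left(1546 - 1735\right) = i \sqrt{43} - -189 = i \sqrt{43} + 189 = 189 + i \sqrt{43}$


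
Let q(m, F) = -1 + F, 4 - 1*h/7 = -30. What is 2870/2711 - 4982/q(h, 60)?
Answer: -13336872/159949 ≈ -83.382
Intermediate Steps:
h = 238 (h = 28 - 7*(-30) = 28 + 210 = 238)
2870/2711 - 4982/q(h, 60) = 2870/2711 - 4982/(-1 + 60) = 2870*(1/2711) - 4982/59 = 2870/2711 - 4982*1/59 = 2870/2711 - 4982/59 = -13336872/159949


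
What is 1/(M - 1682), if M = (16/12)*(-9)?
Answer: -1/1694 ≈ -0.00059032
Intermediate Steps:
M = -12 (M = ((1/12)*16)*(-9) = (4/3)*(-9) = -12)
1/(M - 1682) = 1/(-12 - 1682) = 1/(-1694) = -1/1694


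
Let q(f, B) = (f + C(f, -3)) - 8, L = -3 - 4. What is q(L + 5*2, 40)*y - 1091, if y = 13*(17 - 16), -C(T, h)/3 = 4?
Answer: -1312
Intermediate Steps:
C(T, h) = -12 (C(T, h) = -3*4 = -12)
y = 13 (y = 13*1 = 13)
L = -7
q(f, B) = -20 + f (q(f, B) = (f - 12) - 8 = (-12 + f) - 8 = -20 + f)
q(L + 5*2, 40)*y - 1091 = (-20 + (-7 + 5*2))*13 - 1091 = (-20 + (-7 + 10))*13 - 1091 = (-20 + 3)*13 - 1091 = -17*13 - 1091 = -221 - 1091 = -1312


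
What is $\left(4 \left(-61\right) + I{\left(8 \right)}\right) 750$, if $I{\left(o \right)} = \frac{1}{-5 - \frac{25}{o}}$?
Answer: $- \frac{2380200}{13} \approx -1.8309 \cdot 10^{5}$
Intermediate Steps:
$\left(4 \left(-61\right) + I{\left(8 \right)}\right) 750 = \left(4 \left(-61\right) - \frac{8}{25 + 5 \cdot 8}\right) 750 = \left(-244 - \frac{8}{25 + 40}\right) 750 = \left(-244 - \frac{8}{65}\right) 750 = \left(- \frac{15868}{65}\right) 750 = - \frac{2380200}{13}$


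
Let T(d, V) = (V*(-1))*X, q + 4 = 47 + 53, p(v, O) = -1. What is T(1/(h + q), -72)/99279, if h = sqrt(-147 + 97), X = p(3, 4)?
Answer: -8/11031 ≈ -0.00072523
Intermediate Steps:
X = -1
q = 96 (q = -4 + (47 + 53) = -4 + 100 = 96)
h = 5*I*sqrt(2) (h = sqrt(-50) = 5*I*sqrt(2) ≈ 7.0711*I)
T(d, V) = V (T(d, V) = (V*(-1))*(-1) = -V*(-1) = V)
T(1/(h + q), -72)/99279 = -72/99279 = -72*1/99279 = -8/11031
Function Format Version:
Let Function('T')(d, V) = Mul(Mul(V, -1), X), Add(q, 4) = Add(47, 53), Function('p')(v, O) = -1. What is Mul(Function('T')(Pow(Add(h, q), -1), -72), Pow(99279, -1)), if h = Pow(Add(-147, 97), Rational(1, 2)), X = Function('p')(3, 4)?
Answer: Rational(-8, 11031) ≈ -0.00072523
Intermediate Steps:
X = -1
q = 96 (q = Add(-4, Add(47, 53)) = Add(-4, 100) = 96)
h = Mul(5, I, Pow(2, Rational(1, 2))) (h = Pow(-50, Rational(1, 2)) = Mul(5, I, Pow(2, Rational(1, 2))) ≈ Mul(7.0711, I))
Function('T')(d, V) = V (Function('T')(d, V) = Mul(Mul(V, -1), -1) = Mul(Mul(-1, V), -1) = V)
Mul(Function('T')(Pow(Add(h, q), -1), -72), Pow(99279, -1)) = Mul(-72, Pow(99279, -1)) = Mul(-72, Rational(1, 99279)) = Rational(-8, 11031)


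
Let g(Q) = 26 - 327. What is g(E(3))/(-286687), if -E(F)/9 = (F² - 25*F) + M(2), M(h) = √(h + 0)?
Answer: 301/286687 ≈ 0.0010499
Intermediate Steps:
M(h) = √h
E(F) = -9*√2 - 9*F² + 225*F (E(F) = -9*((F² - 25*F) + √2) = -9*(√2 + F² - 25*F) = -9*√2 - 9*F² + 225*F)
g(Q) = -301
g(E(3))/(-286687) = -301/(-286687) = -301*(-1/286687) = 301/286687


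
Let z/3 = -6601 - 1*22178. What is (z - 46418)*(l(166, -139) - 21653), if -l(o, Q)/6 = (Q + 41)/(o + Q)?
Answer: 25844876155/9 ≈ 2.8717e+9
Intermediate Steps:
l(o, Q) = -6*(41 + Q)/(Q + o) (l(o, Q) = -6*(Q + 41)/(o + Q) = -6*(41 + Q)/(Q + o))
z = -86337 (z = 3*(-6601 - 1*22178) = 3*(-6601 - 22178) = 3*(-28779) = -86337)
(z - 46418)*(l(166, -139) - 21653) = (-86337 - 46418)*(6*(-41 - 1*(-139))/(-139 + 166) - 21653) = -132755*(6*(-41 + 139)/27 - 21653) = -132755*(6*(1/27)*98 - 21653) = -132755*(196/9 - 21653) = -132755*(-194681/9) = 25844876155/9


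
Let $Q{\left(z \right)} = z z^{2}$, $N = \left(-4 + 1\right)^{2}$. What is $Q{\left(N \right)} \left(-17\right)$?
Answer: $-12393$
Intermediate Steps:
$N = 9$ ($N = \left(-3\right)^{2} = 9$)
$Q{\left(z \right)} = z^{3}$
$Q{\left(N \right)} \left(-17\right) = 9^{3} \left(-17\right) = 729 \left(-17\right) = -12393$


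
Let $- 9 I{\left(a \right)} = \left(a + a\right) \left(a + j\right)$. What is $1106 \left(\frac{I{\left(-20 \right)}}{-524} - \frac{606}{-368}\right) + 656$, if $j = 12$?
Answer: $\frac{276847229}{108468} \approx 2552.3$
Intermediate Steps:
$I{\left(a \right)} = - \frac{2 a \left(12 + a\right)}{9}$ ($I{\left(a \right)} = - \frac{\left(a + a\right) \left(a + 12\right)}{9} = - \frac{2 a \left(12 + a\right)}{9}$)
$1106 \left(\frac{I{\left(-20 \right)}}{-524} - \frac{606}{-368}\right) + 656 = 1106 \left(\frac{\left(- \frac{2}{9}\right) \left(-20\right) \left(12 - 20\right)}{-524} - \frac{606}{-368}\right) + 656 = 1106 \left(\left(- \frac{2}{9}\right) \left(-20\right) \left(-8\right) \left(- \frac{1}{524}\right) - - \frac{303}{184}\right) + 656 = 1106 \left(\left(- \frac{320}{9}\right) \left(- \frac{1}{524}\right) + \frac{303}{184}\right) + 656 = 1106 \left(\frac{80}{1179} + \frac{303}{184}\right) + 656 = 1106 \cdot \frac{371957}{216936} + 656 = \frac{205692221}{108468} + 656 = \frac{276847229}{108468}$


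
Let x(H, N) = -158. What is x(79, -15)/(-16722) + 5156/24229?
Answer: 45023407/202578669 ≈ 0.22225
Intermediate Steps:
x(79, -15)/(-16722) + 5156/24229 = -158/(-16722) + 5156/24229 = -158*(-1/16722) + 5156*(1/24229) = 79/8361 + 5156/24229 = 45023407/202578669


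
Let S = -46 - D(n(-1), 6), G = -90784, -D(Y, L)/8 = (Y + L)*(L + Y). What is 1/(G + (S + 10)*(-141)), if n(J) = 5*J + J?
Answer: -1/85708 ≈ -1.1668e-5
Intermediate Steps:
n(J) = 6*J
D(Y, L) = -8*(L + Y)² (D(Y, L) = -8*(Y + L)*(L + Y) = -8*(L + Y)*(L + Y) = -8*(L + Y)²)
S = -46 (S = -46 - (-8)*(6 + 6*(-1))² = -46 - (-8)*(6 - 6)² = -46 - (-8)*0² = -46 - (-8)*0 = -46 - 1*0 = -46 + 0 = -46)
1/(G + (S + 10)*(-141)) = 1/(-90784 + (-46 + 10)*(-141)) = 1/(-90784 - 36*(-141)) = 1/(-90784 + 5076) = 1/(-85708) = -1/85708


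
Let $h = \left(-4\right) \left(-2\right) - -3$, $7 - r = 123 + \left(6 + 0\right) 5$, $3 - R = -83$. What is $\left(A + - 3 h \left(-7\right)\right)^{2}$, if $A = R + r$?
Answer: $29241$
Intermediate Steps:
$R = 86$ ($R = 3 - -83 = 3 + 83 = 86$)
$r = -146$ ($r = 7 - \left(123 + \left(6 + 0\right) 5\right) = 7 - \left(123 + 6 \cdot 5\right) = 7 - \left(123 + 30\right) = 7 - 153 = -146$)
$h = 11$ ($h = 8 + 3 = 11$)
$A = -60$ ($A = 86 - 146 = -60$)
$\left(A + - 3 h \left(-7\right)\right)^{2} = \left(-60 + \left(-3\right) 11 \left(-7\right)\right)^{2} = \left(-60 - -231\right)^{2} = \left(-60 + 231\right)^{2} = 171^{2} = 29241$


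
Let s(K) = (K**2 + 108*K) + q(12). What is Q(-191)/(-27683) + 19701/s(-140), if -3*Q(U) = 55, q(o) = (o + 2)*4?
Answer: 60607327/13952232 ≈ 4.3439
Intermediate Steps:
q(o) = 8 + 4*o (q(o) = (2 + o)*4 = 8 + 4*o)
Q(U) = -55/3 (Q(U) = -1/3*55 = -55/3)
s(K) = 56 + K**2 + 108*K (s(K) = (K**2 + 108*K) + (8 + 4*12) = (K**2 + 108*K) + (8 + 48) = (K**2 + 108*K) + 56 = 56 + K**2 + 108*K)
Q(-191)/(-27683) + 19701/s(-140) = -55/3/(-27683) + 19701/(56 + (-140)**2 + 108*(-140)) = -55/3*(-1/27683) + 19701/(56 + 19600 - 15120) = 55/83049 + 19701/4536 = 55/83049 + 19701*(1/4536) = 55/83049 + 2189/504 = 60607327/13952232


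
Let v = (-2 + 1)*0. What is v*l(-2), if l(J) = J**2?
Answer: 0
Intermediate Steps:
v = 0 (v = -1*0 = 0)
v*l(-2) = 0*(-2)**2 = 0*4 = 0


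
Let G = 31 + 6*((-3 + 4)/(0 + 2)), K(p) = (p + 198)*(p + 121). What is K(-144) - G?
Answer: -1276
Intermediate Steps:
K(p) = (121 + p)*(198 + p) (K(p) = (198 + p)*(121 + p) = (121 + p)*(198 + p))
G = 34 (G = 31 + 6*(1/2) = 31 + 6*(1*(½)) = 31 + 6*(½) = 31 + 3 = 34)
K(-144) - G = (23958 + (-144)² + 319*(-144)) - 1*34 = (23958 + 20736 - 45936) - 34 = -1242 - 34 = -1276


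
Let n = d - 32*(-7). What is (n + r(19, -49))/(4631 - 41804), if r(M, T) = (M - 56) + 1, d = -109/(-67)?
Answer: -4235/830197 ≈ -0.0051012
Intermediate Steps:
d = 109/67 (d = -109*(-1/67) = 109/67 ≈ 1.6269)
n = 15117/67 (n = 109/67 - 32*(-7) = 109/67 + 224 = 15117/67 ≈ 225.63)
r(M, T) = -55 + M (r(M, T) = (-56 + M) + 1 = -55 + M)
(n + r(19, -49))/(4631 - 41804) = (15117/67 + (-55 + 19))/(4631 - 41804) = (15117/67 - 36)/(-37173) = (12705/67)*(-1/37173) = -4235/830197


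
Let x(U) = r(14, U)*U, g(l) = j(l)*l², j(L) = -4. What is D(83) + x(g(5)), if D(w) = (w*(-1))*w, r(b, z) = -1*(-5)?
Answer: -7389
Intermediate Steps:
r(b, z) = 5
g(l) = -4*l²
x(U) = 5*U
D(w) = -w² (D(w) = (-w)*w = -w²)
D(83) + x(g(5)) = -1*83² + 5*(-4*5²) = -1*6889 + 5*(-4*25) = -6889 + 5*(-100) = -6889 - 500 = -7389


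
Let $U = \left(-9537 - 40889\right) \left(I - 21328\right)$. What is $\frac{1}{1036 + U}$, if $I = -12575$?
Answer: $\frac{1}{1709593714} \approx 5.8493 \cdot 10^{-10}$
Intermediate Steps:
$U = 1709592678$ ($U = \left(-9537 - 40889\right) \left(-12575 - 21328\right) = \left(-50426\right) \left(-33903\right) = 1709592678$)
$\frac{1}{1036 + U} = \frac{1}{1036 + 1709592678} = \frac{1}{1709593714}$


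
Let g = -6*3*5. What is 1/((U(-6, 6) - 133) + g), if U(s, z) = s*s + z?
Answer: -1/181 ≈ -0.0055249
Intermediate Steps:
U(s, z) = z + s**2 (U(s, z) = s**2 + z = z + s**2)
g = -90 (g = -18*5 = -90)
1/((U(-6, 6) - 133) + g) = 1/(((6 + (-6)**2) - 133) - 90) = 1/(((6 + 36) - 133) - 90) = 1/((42 - 133) - 90) = 1/(-91 - 90) = 1/(-181) = -1/181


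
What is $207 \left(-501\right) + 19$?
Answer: $-103688$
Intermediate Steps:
$207 \left(-501\right) + 19 = -103707 + 19 = -103688$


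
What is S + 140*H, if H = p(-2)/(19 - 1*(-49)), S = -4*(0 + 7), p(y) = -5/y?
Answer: -777/34 ≈ -22.853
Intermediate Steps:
S = -28 (S = -4*7 = -28)
H = 5/136 (H = (-5/(-2))/(19 - 1*(-49)) = (-5*(-1/2))/(19 + 49) = (5/2)/68 = (5/2)*(1/68) = 5/136 ≈ 0.036765)
S + 140*H = -28 + 140*(5/136) = -28 + 175/34 = -777/34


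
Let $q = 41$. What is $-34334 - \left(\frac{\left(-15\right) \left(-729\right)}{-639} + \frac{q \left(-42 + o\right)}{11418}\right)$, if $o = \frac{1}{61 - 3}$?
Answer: $- \frac{1613549755471}{47019324} \approx -34317.0$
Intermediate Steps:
$o = \frac{1}{58} \approx 0.017241$
$-34334 - \left(\frac{\left(-15\right) \left(-729\right)}{-639} + \frac{q \left(-42 + o\right)}{11418}\right) = -34334 - \left(\frac{\left(-15\right) \left(-729\right)}{-639} + \frac{41 \left(-42 + \frac{1}{58}\right)}{11418}\right) = -34334 - \left(10935 \left(- \frac{1}{639}\right) + 41 \left(- \frac{2435}{58}\right) \frac{1}{11418}\right) = -34334 - \left(- \frac{1215}{71} - \frac{99835}{662244}\right) = -34334 - - \frac{811714745}{47019324} = -34334 + \frac{811714745}{47019324} = - \frac{1613549755471}{47019324}$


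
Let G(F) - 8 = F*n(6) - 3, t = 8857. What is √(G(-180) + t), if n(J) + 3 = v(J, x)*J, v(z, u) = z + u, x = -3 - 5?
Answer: √11562 ≈ 107.53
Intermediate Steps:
x = -8
v(z, u) = u + z
n(J) = -3 + J*(-8 + J) (n(J) = -3 + (-8 + J)*J = -3 + J*(-8 + J))
G(F) = 5 - 15*F (G(F) = 8 + (F*(-3 + 6*(-8 + 6)) - 3) = 8 + (F*(-3 + 6*(-2)) - 3) = 8 + (F*(-3 - 12) - 3) = 8 + (F*(-15) - 3) = 8 + (-15*F - 3) = 8 + (-3 - 15*F) = 5 - 15*F)
√(G(-180) + t) = √((5 - 15*(-180)) + 8857) = √((5 + 2700) + 8857) = √(2705 + 8857) = √11562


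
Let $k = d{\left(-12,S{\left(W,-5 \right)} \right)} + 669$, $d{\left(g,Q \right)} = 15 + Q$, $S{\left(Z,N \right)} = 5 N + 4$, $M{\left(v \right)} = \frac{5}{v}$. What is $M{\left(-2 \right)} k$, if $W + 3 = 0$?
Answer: $- \frac{3315}{2} \approx -1657.5$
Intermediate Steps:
$W = -3$ ($W = -3 + 0 = -3$)
$S{\left(Z,N \right)} = 4 + 5 N$
$k = 663$ ($k = \left(15 + \left(4 + 5 \left(-5\right)\right)\right) + 669 = \left(15 + \left(4 - 25\right)\right) + 669 = \left(15 - 21\right) + 669 = -6 + 669 = 663$)
$M{\left(-2 \right)} k = \frac{5}{-2} \cdot 663 = 5 \left(- \frac{1}{2}\right) 663 = \left(- \frac{5}{2}\right) 663 = - \frac{3315}{2}$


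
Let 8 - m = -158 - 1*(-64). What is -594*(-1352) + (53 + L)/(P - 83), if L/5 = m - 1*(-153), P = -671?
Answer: 302763512/377 ≈ 8.0309e+5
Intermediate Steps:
m = 102 (m = 8 - (-158 - 1*(-64)) = 8 - (-158 + 64) = 8 - 1*(-94) = 8 + 94 = 102)
L = 1275 (L = 5*(102 - 1*(-153)) = 5*(102 + 153) = 5*255 = 1275)
-594*(-1352) + (53 + L)/(P - 83) = -594*(-1352) + (53 + 1275)/(-671 - 83) = 803088 + 1328/(-754) = 803088 + 1328*(-1/754) = 803088 - 664/377 = 302763512/377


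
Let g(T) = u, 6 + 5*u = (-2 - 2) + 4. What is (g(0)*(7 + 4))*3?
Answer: -198/5 ≈ -39.600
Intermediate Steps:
u = -6/5 (u = -6/5 + ((-2 - 2) + 4)/5 = -6/5 + (-4 + 4)/5 = -6/5 + (⅕)*0 = -6/5 + 0 = -6/5 ≈ -1.2000)
g(T) = -6/5
(g(0)*(7 + 4))*3 = -6*(7 + 4)/5*3 = -6/5*11*3 = -66/5*3 = -198/5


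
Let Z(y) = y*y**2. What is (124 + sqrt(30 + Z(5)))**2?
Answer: (124 + sqrt(155))**2 ≈ 18619.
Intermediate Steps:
Z(y) = y**3
(124 + sqrt(30 + Z(5)))**2 = (124 + sqrt(30 + 5**3))**2 = (124 + sqrt(30 + 125))**2 = (124 + sqrt(155))**2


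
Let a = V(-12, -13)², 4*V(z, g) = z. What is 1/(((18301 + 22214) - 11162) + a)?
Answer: 1/29362 ≈ 3.4058e-5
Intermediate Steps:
V(z, g) = z/4
a = 9 (a = ((¼)*(-12))² = (-3)² = 9)
1/(((18301 + 22214) - 11162) + a) = 1/(((18301 + 22214) - 11162) + 9) = 1/((40515 - 11162) + 9) = 1/(29353 + 9) = 1/29362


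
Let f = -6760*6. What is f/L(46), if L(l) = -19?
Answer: 40560/19 ≈ 2134.7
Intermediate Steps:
f = -40560
f/L(46) = -40560/(-19) = -40560*(-1/19) = 40560/19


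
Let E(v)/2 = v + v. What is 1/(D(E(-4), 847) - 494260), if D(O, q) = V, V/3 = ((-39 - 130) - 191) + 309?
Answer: -1/494413 ≈ -2.0226e-6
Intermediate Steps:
E(v) = 4*v (E(v) = 2*(v + v) = 2*(2*v) = 4*v)
V = -153 (V = 3*(((-39 - 130) - 191) + 309) = 3*((-169 - 191) + 309) = 3*(-360 + 309) = 3*(-51) = -153)
D(O, q) = -153
1/(D(E(-4), 847) - 494260) = 1/(-153 - 494260) = 1/(-494413) = -1/494413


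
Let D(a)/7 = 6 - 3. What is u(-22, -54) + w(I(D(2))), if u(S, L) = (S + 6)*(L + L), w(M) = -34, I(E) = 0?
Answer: 1694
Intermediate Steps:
D(a) = 21 (D(a) = 7*(6 - 3) = 7*3 = 21)
u(S, L) = 2*L*(6 + S) (u(S, L) = (6 + S)*(2*L) = 2*L*(6 + S))
u(-22, -54) + w(I(D(2))) = 2*(-54)*(6 - 22) - 34 = 2*(-54)*(-16) - 34 = 1728 - 34 = 1694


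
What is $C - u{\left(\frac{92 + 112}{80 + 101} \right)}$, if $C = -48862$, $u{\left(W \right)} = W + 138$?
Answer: $- \frac{8869204}{181} \approx -49001.0$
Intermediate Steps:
$u{\left(W \right)} = 138 + W$
$C - u{\left(\frac{92 + 112}{80 + 101} \right)} = -48862 - \left(138 + \frac{92 + 112}{80 + 101}\right) = -48862 - \left(138 + \frac{204}{181}\right) = -48862 - \frac{25182}{181} = - \frac{8869204}{181}$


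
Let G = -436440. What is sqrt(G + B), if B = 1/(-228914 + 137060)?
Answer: I*sqrt(561242636654)/1134 ≈ 660.64*I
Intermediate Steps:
B = -1/91854 (B = 1/(-91854) = -1/91854 ≈ -1.0887e-5)
sqrt(G + B) = sqrt(-436440 - 1/91854) = sqrt(-40088759761/91854) = I*sqrt(561242636654)/1134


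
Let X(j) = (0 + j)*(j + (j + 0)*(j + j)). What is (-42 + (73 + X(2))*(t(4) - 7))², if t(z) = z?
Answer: 103041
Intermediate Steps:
X(j) = j*(j + 2*j²) (X(j) = j*(j + j*(2*j)) = j*(j + 2*j²))
(-42 + (73 + X(2))*(t(4) - 7))² = (-42 + (73 + 2²*(1 + 2*2))*(4 - 7))² = (-42 + (73 + 4*(1 + 4))*(-3))² = (-42 + (73 + 4*5)*(-3))² = (-42 + (73 + 20)*(-3))² = (-42 + 93*(-3))² = (-42 - 279)² = (-321)² = 103041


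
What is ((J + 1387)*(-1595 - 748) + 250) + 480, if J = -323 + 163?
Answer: -2874131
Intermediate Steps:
J = -160
((J + 1387)*(-1595 - 748) + 250) + 480 = ((-160 + 1387)*(-1595 - 748) + 250) + 480 = (1227*(-2343) + 250) + 480 = (-2874861 + 250) + 480 = -2874611 + 480 = -2874131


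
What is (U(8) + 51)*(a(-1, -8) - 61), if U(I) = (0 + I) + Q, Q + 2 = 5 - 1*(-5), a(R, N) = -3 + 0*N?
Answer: -4288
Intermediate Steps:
a(R, N) = -3 (a(R, N) = -3 + 0 = -3)
Q = 8 (Q = -2 + (5 - 1*(-5)) = -2 + (5 + 5) = -2 + 10 = 8)
U(I) = 8 + I (U(I) = (0 + I) + 8 = I + 8 = 8 + I)
(U(8) + 51)*(a(-1, -8) - 61) = ((8 + 8) + 51)*(-3 - 61) = (16 + 51)*(-64) = 67*(-64) = -4288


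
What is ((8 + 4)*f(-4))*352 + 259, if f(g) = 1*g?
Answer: -16637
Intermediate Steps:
f(g) = g
((8 + 4)*f(-4))*352 + 259 = ((8 + 4)*(-4))*352 + 259 = (12*(-4))*352 + 259 = -48*352 + 259 = -16896 + 259 = -16637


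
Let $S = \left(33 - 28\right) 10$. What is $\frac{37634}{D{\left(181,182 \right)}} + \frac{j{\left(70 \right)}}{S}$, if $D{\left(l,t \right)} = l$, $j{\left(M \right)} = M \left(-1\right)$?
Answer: $\frac{186903}{905} \approx 206.52$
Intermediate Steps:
$j{\left(M \right)} = - M$
$S = 50$ ($S = 5 \cdot 10 = 50$)
$\frac{37634}{D{\left(181,182 \right)}} + \frac{j{\left(70 \right)}}{S} = \frac{37634}{181} + \frac{\left(-1\right) 70}{50} = 37634 \cdot \frac{1}{181} - \frac{7}{5} = \frac{37634}{181} - \frac{7}{5} = \frac{186903}{905}$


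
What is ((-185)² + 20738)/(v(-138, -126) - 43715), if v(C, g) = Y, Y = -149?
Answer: -54963/43864 ≈ -1.2530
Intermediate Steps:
v(C, g) = -149
((-185)² + 20738)/(v(-138, -126) - 43715) = ((-185)² + 20738)/(-149 - 43715) = (34225 + 20738)/(-43864) = 54963*(-1/43864) = -54963/43864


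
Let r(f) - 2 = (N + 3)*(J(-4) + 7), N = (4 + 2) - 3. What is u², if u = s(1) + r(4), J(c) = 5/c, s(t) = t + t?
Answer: 5929/4 ≈ 1482.3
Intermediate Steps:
s(t) = 2*t
N = 3 (N = 6 - 3 = 3)
r(f) = 73/2 (r(f) = 2 + (3 + 3)*(5/(-4) + 7) = 2 + 6*(5*(-¼) + 7) = 2 + 6*(-5/4 + 7) = 2 + 6*(23/4) = 2 + 69/2 = 73/2)
u = 77/2 (u = 2*1 + 73/2 = 2 + 73/2 = 77/2 ≈ 38.500)
u² = (77/2)² = 5929/4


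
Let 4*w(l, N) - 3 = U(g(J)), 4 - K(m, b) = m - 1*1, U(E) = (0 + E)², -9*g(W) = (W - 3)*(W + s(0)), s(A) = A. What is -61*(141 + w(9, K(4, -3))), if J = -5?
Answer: -2899147/324 ≈ -8948.0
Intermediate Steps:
g(W) = -W*(-3 + W)/9 (g(W) = -(W - 3)*(W + 0)/9 = -(-3 + W)*W/9 = -W*(-3 + W)/9)
U(E) = E²
K(m, b) = 5 - m (K(m, b) = 4 - (m - 1*1) = 4 - (m - 1) = 4 - (-1 + m) = 4 + (1 - m) = 5 - m)
w(l, N) = 1843/324 (w(l, N) = ¾ + ((⅑)*(-5)*(3 - 1*(-5)))²/4 = ¾ + ((⅑)*(-5)*(3 + 5))²/4 = ¾ + ((⅑)*(-5)*8)²/4 = ¾ + (-40/9)²/4 = ¾ + (¼)*(1600/81) = ¾ + 400/81 = 1843/324)
-61*(141 + w(9, K(4, -3))) = -61*(141 + 1843/324) = -61*47527/324 = -2899147/324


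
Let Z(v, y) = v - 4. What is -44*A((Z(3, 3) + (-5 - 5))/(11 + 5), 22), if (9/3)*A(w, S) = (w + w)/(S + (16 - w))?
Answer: 968/1857 ≈ 0.52127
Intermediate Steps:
Z(v, y) = -4 + v
A(w, S) = 2*w/(3*(16 + S - w)) (A(w, S) = ((w + w)/(S + (16 - w)))/3 = ((2*w)/(16 + S - w))/3 = (2*w/(16 + S - w))/3 = 2*w/(3*(16 + S - w)))
-44*A((Z(3, 3) + (-5 - 5))/(11 + 5), 22) = -88*((-4 + 3) + (-5 - 5))/(11 + 5)/(3*(16 + 22 - ((-4 + 3) + (-5 - 5))/(11 + 5))) = -88*(-1 - 10)/16/(3*(16 + 22 - (-1 - 10)/16)) = -88*(-11*1/16)/(3*(16 + 22 - (-11)/16)) = -88*(-11)/(3*16*(16 + 22 - 1*(-11/16))) = -88*(-11)/(3*16*(16 + 22 + 11/16)) = -88*(-11)/(3*16*619/16) = -88*(-11)*16/(3*16*619) = -44*(-22/1857) = 968/1857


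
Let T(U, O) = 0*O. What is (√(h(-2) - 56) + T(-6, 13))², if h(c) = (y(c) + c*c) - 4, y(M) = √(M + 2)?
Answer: -56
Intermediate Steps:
y(M) = √(2 + M)
h(c) = -4 + c² + √(2 + c) (h(c) = (√(2 + c) + c*c) - 4 = (√(2 + c) + c²) - 4 = (c² + √(2 + c)) - 4 = -4 + c² + √(2 + c))
T(U, O) = 0
(√(h(-2) - 56) + T(-6, 13))² = (√((-4 + (-2)² + √(2 - 2)) - 56) + 0)² = (√((-4 + 4 + √0) - 56) + 0)² = (√((-4 + 4 + 0) - 56) + 0)² = (√(0 - 56) + 0)² = (√(-56) + 0)² = (2*I*√14 + 0)² = (2*I*√14)² = -56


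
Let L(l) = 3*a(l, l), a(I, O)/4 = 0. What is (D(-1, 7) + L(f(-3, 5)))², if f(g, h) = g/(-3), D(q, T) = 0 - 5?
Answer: 25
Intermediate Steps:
a(I, O) = 0 (a(I, O) = 4*0 = 0)
D(q, T) = -5
f(g, h) = -g/3 (f(g, h) = g*(-⅓) = -g/3)
L(l) = 0 (L(l) = 3*0 = 0)
(D(-1, 7) + L(f(-3, 5)))² = (-5 + 0)² = (-5)² = 25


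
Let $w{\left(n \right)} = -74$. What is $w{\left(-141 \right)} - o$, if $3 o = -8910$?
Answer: $2896$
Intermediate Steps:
$o = -2970$ ($o = \frac{1}{3} \left(-8910\right) = -2970$)
$w{\left(-141 \right)} - o = -74 - -2970 = -74 + 2970 = 2896$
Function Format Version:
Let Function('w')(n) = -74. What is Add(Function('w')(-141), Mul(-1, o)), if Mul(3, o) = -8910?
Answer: 2896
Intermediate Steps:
o = -2970 (o = Mul(Rational(1, 3), -8910) = -2970)
Add(Function('w')(-141), Mul(-1, o)) = Add(-74, Mul(-1, -2970)) = Add(-74, 2970) = 2896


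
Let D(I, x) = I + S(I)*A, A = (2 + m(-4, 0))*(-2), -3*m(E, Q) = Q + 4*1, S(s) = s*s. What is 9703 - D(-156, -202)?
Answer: 42307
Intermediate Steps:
S(s) = s**2
m(E, Q) = -4/3 - Q/3 (m(E, Q) = -(Q + 4*1)/3 = -(Q + 4)/3 = -(4 + Q)/3 = -4/3 - Q/3)
A = -4/3 (A = (2 + (-4/3 - 1/3*0))*(-2) = (2 + (-4/3 + 0))*(-2) = (2 - 4/3)*(-2) = (2/3)*(-2) = -4/3 ≈ -1.3333)
D(I, x) = I - 4*I**2/3 (D(I, x) = I + I**2*(-4/3) = I - 4*I**2/3)
9703 - D(-156, -202) = 9703 - (-156)*(3 - 4*(-156))/3 = 9703 - (-156)*(3 + 624)/3 = 9703 - (-156)*627/3 = 9703 - 1*(-32604) = 9703 + 32604 = 42307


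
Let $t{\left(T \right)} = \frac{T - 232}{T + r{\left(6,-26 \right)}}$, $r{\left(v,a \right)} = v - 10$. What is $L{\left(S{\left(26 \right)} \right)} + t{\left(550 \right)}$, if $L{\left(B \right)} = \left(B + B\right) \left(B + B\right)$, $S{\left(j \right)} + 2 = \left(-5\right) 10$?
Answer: $\frac{984309}{91} \approx 10817.0$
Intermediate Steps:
$r{\left(v,a \right)} = -10 + v$
$S{\left(j \right)} = -52$ ($S{\left(j \right)} = -2 - 50 = -52$)
$L{\left(B \right)} = 4 B^{2}$ ($L{\left(B \right)} = 2 B 2 B = 4 B^{2}$)
$t{\left(T \right)} = \frac{-232 + T}{-4 + T}$ ($t{\left(T \right)} = \frac{T - 232}{T + \left(-10 + 6\right)} = \frac{-232 + T}{T - 4} = \frac{-232 + T}{-4 + T}$)
$L{\left(S{\left(26 \right)} \right)} + t{\left(550 \right)} = 4 \left(-52\right)^{2} + \frac{-232 + 550}{-4 + 550} = 4 \cdot 2704 + \frac{1}{546} \cdot 318 = 10816 + \frac{1}{546} \cdot 318 = 10816 + \frac{53}{91} = \frac{984309}{91}$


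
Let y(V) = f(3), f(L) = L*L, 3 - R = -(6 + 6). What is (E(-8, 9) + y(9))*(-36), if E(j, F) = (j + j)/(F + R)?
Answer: -300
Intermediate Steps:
R = 15 (R = 3 - (-1)*(6 + 6) = 3 - (-1)*12 = 3 - 1*(-12) = 3 + 12 = 15)
f(L) = L²
E(j, F) = 2*j/(15 + F) (E(j, F) = (j + j)/(F + 15) = (2*j)/(15 + F) = 2*j/(15 + F))
y(V) = 9 (y(V) = 3² = 9)
(E(-8, 9) + y(9))*(-36) = (2*(-8)/(15 + 9) + 9)*(-36) = (2*(-8)/24 + 9)*(-36) = (2*(-8)*(1/24) + 9)*(-36) = (-⅔ + 9)*(-36) = (25/3)*(-36) = -300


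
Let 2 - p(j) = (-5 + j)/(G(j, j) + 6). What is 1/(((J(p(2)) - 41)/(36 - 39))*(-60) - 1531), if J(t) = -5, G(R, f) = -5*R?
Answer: -1/2451 ≈ -0.00040800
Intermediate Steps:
p(j) = 2 - (-5 + j)/(6 - 5*j) (p(j) = 2 - (-5 + j)/(-5*j + 6) = 2 - (-5 + j)/(6 - 5*j))
1/(((J(p(2)) - 41)/(36 - 39))*(-60) - 1531) = 1/(((-5 - 41)/(36 - 39))*(-60) - 1531) = 1/(-46/(-3)*(-60) - 1531) = 1/(-46*(-⅓)*(-60) - 1531) = 1/((46/3)*(-60) - 1531) = 1/(-920 - 1531) = 1/(-2451) = -1/2451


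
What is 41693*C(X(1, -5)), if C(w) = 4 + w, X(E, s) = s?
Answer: -41693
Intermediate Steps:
41693*C(X(1, -5)) = 41693*(4 - 5) = 41693*(-1) = -41693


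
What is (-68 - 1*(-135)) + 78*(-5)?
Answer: -323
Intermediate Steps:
(-68 - 1*(-135)) + 78*(-5) = (-68 + 135) - 390 = 67 - 390 = -323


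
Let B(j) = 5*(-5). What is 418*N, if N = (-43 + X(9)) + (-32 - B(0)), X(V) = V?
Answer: -17138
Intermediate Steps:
B(j) = -25
N = -41 (N = (-43 + 9) + (-32 - 1*(-25)) = -34 + (-32 + 25) = -34 - 7 = -41)
418*N = 418*(-41) = -17138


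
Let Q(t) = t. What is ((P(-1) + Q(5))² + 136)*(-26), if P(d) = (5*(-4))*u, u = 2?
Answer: -35386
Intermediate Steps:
P(d) = -40 (P(d) = (5*(-4))*2 = -20*2 = -40)
((P(-1) + Q(5))² + 136)*(-26) = ((-40 + 5)² + 136)*(-26) = ((-35)² + 136)*(-26) = (1225 + 136)*(-26) = 1361*(-26) = -35386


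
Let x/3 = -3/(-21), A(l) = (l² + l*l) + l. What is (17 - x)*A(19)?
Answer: 85956/7 ≈ 12279.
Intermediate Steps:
A(l) = l + 2*l² (A(l) = (l² + l²) + l = 2*l² + l = l + 2*l²)
x = 3/7 (x = 3*(-3/(-21)) = 3*(-3*(-1/21)) = 3*(⅐) = 3/7 ≈ 0.42857)
(17 - x)*A(19) = (17 - 1*3/7)*(19*(1 + 2*19)) = (17 - 3/7)*(19*(1 + 38)) = 116*(19*39)/7 = (116/7)*741 = 85956/7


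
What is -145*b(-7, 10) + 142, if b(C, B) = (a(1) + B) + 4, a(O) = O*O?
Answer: -2033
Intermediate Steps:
a(O) = O²
b(C, B) = 5 + B (b(C, B) = (1² + B) + 4 = (1 + B) + 4 = 5 + B)
-145*b(-7, 10) + 142 = -145*(5 + 10) + 142 = -145*15 + 142 = -2175 + 142 = -2033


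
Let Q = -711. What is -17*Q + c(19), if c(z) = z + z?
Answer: 12125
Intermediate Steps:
c(z) = 2*z
-17*Q + c(19) = -17*(-711) + 2*19 = 12087 + 38 = 12125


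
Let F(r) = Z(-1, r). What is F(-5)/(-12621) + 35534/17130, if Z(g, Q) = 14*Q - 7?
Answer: 10709372/5147565 ≈ 2.0805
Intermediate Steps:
Z(g, Q) = -7 + 14*Q
F(r) = -7 + 14*r
F(-5)/(-12621) + 35534/17130 = (-7 + 14*(-5))/(-12621) + 35534/17130 = (-7 - 70)*(-1/12621) + 35534*(1/17130) = -77*(-1/12621) + 17767/8565 = 11/1803 + 17767/8565 = 10709372/5147565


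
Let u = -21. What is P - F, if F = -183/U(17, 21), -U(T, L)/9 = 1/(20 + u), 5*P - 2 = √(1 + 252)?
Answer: 311/15 + √253/5 ≈ 23.915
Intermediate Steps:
P = ⅖ + √253/5 (P = ⅖ + √(1 + 252)/5 = ⅖ + √253/5 ≈ 3.5812)
U(T, L) = 9 (U(T, L) = -9/(20 - 21) = -9/(-1) = -9*(-1) = 9)
F = -61/3 (F = -183/9 = -183*⅑ = -61/3 ≈ -20.333)
P - F = (⅖ + √253/5) - 1*(-61/3) = (⅖ + √253/5) + 61/3 = 311/15 + √253/5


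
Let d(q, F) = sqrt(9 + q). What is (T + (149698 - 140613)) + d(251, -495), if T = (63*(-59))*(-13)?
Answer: 57406 + 2*sqrt(65) ≈ 57422.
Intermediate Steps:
T = 48321 (T = -3717*(-13) = 48321)
(T + (149698 - 140613)) + d(251, -495) = (48321 + (149698 - 140613)) + sqrt(9 + 251) = (48321 + 9085) + sqrt(260) = 57406 + 2*sqrt(65)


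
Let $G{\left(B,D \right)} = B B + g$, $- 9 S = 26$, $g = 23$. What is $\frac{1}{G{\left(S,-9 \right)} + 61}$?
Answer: $\frac{81}{7480} \approx 0.010829$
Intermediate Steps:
$S = - \frac{26}{9}$ ($S = \left(- \frac{1}{9}\right) 26 = - \frac{26}{9} \approx -2.8889$)
$G{\left(B,D \right)} = 23 + B^{2}$ ($G{\left(B,D \right)} = B B + 23 = B^{2} + 23 = 23 + B^{2}$)
$\frac{1}{G{\left(S,-9 \right)} + 61} = \frac{1}{\left(23 + \left(- \frac{26}{9}\right)^{2}\right) + 61} = \frac{1}{\left(23 + \frac{676}{81}\right) + 61} = \frac{1}{\frac{2539}{81} + 61} = \frac{1}{\frac{7480}{81}} = \frac{81}{7480}$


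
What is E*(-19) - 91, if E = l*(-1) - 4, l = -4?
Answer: -91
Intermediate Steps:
E = 0 (E = -4*(-1) - 4 = 4 - 4 = 0)
E*(-19) - 91 = 0*(-19) - 91 = 0 - 91 = -91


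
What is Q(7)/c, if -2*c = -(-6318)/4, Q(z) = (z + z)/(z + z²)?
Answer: -1/3159 ≈ -0.00031656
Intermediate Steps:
Q(z) = 2*z/(z + z²) (Q(z) = (2*z)/(z + z²) = 2*z/(z + z²))
c = -3159/4 (c = -(-1053)*(-3/4) = -(-1053)*(-3*¼) = -(-1053)*(-3)/4 = -½*3159/2 = -3159/4 ≈ -789.75)
Q(7)/c = (2/(1 + 7))/(-3159/4) = (2/8)*(-4/3159) = (2*(⅛))*(-4/3159) = (¼)*(-4/3159) = -1/3159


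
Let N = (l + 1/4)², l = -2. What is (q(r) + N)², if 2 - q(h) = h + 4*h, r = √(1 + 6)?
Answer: 51361/256 - 405*√7/8 ≈ 66.688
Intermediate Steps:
r = √7 ≈ 2.6458
N = 49/16 (N = (-2 + 1/4)² = (-2 + ¼)² = (-7/4)² = 49/16 ≈ 3.0625)
q(h) = 2 - 5*h (q(h) = 2 - (h + 4*h) = 2 - 5*h)
(q(r) + N)² = ((2 - 5*√7) + 49/16)² = (81/16 - 5*√7)²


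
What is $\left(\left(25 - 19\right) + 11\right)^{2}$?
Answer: $289$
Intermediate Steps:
$\left(\left(25 - 19\right) + 11\right)^{2} = \left(6 + 11\right)^{2} = 17^{2} = 289$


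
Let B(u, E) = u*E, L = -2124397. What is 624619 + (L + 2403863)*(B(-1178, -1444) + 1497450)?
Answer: 893867595231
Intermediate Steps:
B(u, E) = E*u
624619 + (L + 2403863)*(B(-1178, -1444) + 1497450) = 624619 + (-2124397 + 2403863)*(-1444*(-1178) + 1497450) = 624619 + 279466*(1701032 + 1497450) = 624619 + 279466*3198482 = 624619 + 893866970612 = 893867595231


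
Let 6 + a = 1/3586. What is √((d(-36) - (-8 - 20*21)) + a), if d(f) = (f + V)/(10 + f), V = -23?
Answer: √230509647082/23309 ≈ 20.598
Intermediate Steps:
d(f) = (-23 + f)/(10 + f) (d(f) = (f - 23)/(10 + f) = (-23 + f)/(10 + f))
a = -21515/3586 (a = -6 + 1/3586 = -21515/3586 ≈ -5.9997)
√((d(-36) - (-8 - 20*21)) + a) = √(((-23 - 36)/(10 - 36) - (-8 - 20*21)) - 21515/3586) = √((-59/(-26) - (-8 - 420)) - 21515/3586) = √((-1/26*(-59) - 1*(-428)) - 21515/3586) = √((59/26 + 428) - 21515/3586) = √(11187/26 - 21515/3586) = √(9889298/23309) = √230509647082/23309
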